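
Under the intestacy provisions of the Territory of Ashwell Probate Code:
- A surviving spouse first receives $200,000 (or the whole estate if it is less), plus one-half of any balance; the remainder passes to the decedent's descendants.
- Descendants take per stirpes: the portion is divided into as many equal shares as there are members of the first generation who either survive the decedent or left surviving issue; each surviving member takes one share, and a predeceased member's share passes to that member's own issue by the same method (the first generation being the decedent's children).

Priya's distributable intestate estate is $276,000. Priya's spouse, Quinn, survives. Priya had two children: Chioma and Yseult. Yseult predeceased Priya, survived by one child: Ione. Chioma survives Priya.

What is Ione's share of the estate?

Quinn first takes $200,000, leaving a balance of $76,000. Quinn then takes one-half of the balance ($38,000), for a total of $238,000. The remaining $38,000 passes to the descendants.
The descendants' portion ($38,000) is divided into 2 shares of $19,000: Chioma takes $19,000; Yseult's $19,000 share passes to Yseult's issue.
Yseult's share ($19,000) passes entirely to Ione.

Ione receives $19,000.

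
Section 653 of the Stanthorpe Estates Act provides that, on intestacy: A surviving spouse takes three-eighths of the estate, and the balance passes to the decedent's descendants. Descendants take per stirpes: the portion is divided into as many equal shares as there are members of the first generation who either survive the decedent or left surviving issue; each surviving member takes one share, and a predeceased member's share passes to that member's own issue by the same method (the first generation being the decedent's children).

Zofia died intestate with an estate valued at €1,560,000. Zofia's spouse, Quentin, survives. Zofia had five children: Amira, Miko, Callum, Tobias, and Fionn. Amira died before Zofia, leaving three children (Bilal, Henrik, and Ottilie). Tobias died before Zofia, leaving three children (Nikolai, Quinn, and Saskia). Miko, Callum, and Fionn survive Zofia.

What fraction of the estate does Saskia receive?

Saskia receives 1/24 of the estate.

Quentin takes three-eighths of €1,560,000 = €585,000. The remaining €975,000 passes to the descendants.
The descendants' portion (€975,000) is divided into 5 shares of €195,000: Miko, Callum, and Fionn each take €195,000; Amira's €195,000 share passes to Amira's issue; Tobias's €195,000 share passes to Tobias's issue.
Amira's share (€195,000) is divided into 3 shares of €65,000: Bilal, Henrik, and Ottilie each take €65,000.
Tobias's share (€195,000) is divided into 3 shares of €65,000: Nikolai, Quinn, and Saskia each take €65,000.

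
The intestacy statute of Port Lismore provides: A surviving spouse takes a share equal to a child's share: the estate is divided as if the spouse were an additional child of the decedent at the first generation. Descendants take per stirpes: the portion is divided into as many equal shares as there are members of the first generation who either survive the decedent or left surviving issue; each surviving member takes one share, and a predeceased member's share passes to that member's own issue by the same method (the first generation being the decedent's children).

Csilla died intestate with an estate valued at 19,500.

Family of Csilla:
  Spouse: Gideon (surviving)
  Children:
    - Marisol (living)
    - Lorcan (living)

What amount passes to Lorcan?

Lorcan receives 6,500.

The spouse counts as an additional share at the children's level, so there are 3 primary shares of 6,500. Gideon takes one such share (6,500).
The children's combined portion (13,000) is divided into 2 shares of 6,500: Marisol and Lorcan each take 6,500.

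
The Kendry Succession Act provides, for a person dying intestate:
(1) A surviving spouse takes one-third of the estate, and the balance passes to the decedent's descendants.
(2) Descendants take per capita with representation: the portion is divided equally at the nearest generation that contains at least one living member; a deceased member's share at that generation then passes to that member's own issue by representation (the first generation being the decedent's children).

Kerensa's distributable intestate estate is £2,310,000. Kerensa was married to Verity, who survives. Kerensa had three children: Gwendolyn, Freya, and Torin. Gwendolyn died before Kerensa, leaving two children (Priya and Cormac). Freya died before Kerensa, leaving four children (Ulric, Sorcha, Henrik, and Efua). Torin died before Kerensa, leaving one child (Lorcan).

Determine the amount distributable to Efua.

Verity takes one-third of £2,310,000 = £770,000. The remaining £1,540,000 passes to the descendants.
No child survives, so the initial division is made at the grandchildren's generation.
The descendants' portion (£1,540,000) is divided into 7 shares of £220,000: Priya, Cormac, Ulric, Sorcha, Henrik, Efua, and Lorcan each take £220,000.

Efua receives £220,000.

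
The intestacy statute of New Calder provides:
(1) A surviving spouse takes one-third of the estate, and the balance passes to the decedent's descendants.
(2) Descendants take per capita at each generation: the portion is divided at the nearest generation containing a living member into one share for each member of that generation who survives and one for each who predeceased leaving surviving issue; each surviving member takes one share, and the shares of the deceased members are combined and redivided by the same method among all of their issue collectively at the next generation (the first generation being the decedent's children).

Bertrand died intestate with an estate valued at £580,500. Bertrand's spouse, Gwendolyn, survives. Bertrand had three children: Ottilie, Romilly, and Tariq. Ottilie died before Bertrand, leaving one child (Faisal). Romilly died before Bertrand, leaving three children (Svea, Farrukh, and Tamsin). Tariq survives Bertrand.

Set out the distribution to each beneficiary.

Gwendolyn takes one-third of £580,500 = £193,500. The remaining £387,000 passes to the descendants.
The descendants' portion (£387,000) is divided at the children's generation into 3 shares of £129,000. Tariq takes £129,000. The 2 shares of the deceased (Ottilie and Romilly) are combined into a pool of £258,000.
That pool (£258,000) is divided at the grandchildren's generation equally among Faisal, Svea, Farrukh, and Tamsin: £64,500 each.

Gwendolyn: £193,500; Faisal: £64,500; Svea: £64,500; Farrukh: £64,500; Tamsin: £64,500; Tariq: £129,000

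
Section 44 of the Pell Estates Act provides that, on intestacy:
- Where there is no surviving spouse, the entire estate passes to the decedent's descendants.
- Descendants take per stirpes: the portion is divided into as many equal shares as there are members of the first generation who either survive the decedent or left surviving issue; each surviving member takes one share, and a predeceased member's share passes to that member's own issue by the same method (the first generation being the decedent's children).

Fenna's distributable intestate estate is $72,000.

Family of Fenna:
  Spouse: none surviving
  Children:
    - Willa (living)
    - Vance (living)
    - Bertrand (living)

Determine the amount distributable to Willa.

The entire $72,000 passes to the descendants.
That amount ($72,000) is divided into 3 shares of $24,000: Willa, Vance, and Bertrand each take $24,000.

Willa receives $24,000.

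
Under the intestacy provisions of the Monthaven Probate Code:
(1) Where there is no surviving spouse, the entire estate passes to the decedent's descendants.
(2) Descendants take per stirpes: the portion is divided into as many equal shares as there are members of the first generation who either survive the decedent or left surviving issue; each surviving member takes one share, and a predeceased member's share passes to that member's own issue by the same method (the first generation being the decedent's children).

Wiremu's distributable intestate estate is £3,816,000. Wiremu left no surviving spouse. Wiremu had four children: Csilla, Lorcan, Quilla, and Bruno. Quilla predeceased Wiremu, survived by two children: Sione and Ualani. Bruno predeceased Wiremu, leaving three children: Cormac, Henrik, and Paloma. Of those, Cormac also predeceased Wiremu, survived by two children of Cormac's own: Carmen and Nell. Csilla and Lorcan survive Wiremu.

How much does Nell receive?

Nell receives £159,000.

The entire £3,816,000 passes to the descendants.
That amount (£3,816,000) is divided into 4 shares of £954,000: Csilla and Lorcan each take £954,000; Quilla's £954,000 share passes to Quilla's issue; Bruno's £954,000 share passes to Bruno's issue.
Quilla's share (£954,000) is divided into 2 shares of £477,000: Sione and Ualani each take £477,000.
Bruno's share (£954,000) is divided into 3 shares of £318,000: Henrik and Paloma each take £318,000; Cormac's £318,000 share passes to Cormac's issue.
Cormac's share (£318,000) is divided into 2 shares of £159,000: Carmen and Nell each take £159,000.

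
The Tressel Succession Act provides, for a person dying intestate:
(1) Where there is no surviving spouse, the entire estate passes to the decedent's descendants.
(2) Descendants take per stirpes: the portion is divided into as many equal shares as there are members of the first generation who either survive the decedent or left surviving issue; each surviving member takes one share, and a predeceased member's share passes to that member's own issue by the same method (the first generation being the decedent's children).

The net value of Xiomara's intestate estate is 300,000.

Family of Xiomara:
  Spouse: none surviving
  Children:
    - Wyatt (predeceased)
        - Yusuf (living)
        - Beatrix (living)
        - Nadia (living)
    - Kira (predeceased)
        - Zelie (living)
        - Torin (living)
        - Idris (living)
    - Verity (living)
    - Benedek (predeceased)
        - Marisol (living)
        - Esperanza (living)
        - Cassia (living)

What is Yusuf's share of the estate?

Yusuf receives 25,000.

The entire 300,000 passes to the descendants.
That amount (300,000) is divided into 4 shares of 75,000: Verity takes 75,000; Wyatt's 75,000 share passes to Wyatt's issue; Kira's 75,000 share passes to Kira's issue; Benedek's 75,000 share passes to Benedek's issue.
Wyatt's share (75,000) is divided into 3 shares of 25,000: Yusuf, Beatrix, and Nadia each take 25,000.
Kira's share (75,000) is divided into 3 shares of 25,000: Zelie, Torin, and Idris each take 25,000.
Benedek's share (75,000) is divided into 3 shares of 25,000: Marisol, Esperanza, and Cassia each take 25,000.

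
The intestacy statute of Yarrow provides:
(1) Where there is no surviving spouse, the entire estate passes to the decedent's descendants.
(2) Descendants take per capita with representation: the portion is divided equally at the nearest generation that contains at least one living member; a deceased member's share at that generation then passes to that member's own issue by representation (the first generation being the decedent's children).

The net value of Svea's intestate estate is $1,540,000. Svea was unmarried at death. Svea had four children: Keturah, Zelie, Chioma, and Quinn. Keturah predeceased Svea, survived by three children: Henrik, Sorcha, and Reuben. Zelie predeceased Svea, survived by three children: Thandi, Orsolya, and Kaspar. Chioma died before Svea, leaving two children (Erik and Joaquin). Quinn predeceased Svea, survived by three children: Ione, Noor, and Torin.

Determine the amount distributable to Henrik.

The entire $1,540,000 passes to the descendants.
No child survives, so the initial division is made at the grandchildren's generation.
That amount ($1,540,000) is divided into 11 shares of $140,000: Henrik, Sorcha, Reuben, Thandi, Orsolya, Kaspar, Erik, Joaquin, Ione, Noor, and Torin each take $140,000.

Henrik receives $140,000.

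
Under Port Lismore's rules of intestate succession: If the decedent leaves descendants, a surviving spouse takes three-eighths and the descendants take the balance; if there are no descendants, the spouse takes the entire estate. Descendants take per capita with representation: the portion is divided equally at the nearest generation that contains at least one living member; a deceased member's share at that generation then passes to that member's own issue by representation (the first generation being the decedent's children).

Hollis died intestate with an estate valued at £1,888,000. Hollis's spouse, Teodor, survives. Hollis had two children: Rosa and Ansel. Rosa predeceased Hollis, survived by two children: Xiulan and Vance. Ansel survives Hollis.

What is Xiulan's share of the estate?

Teodor takes three-eighths of £1,888,000 = £708,000. The remaining £1,180,000 passes to the descendants.
The descendants' portion (£1,180,000) is divided into 2 shares of £590,000: Ansel takes £590,000; Rosa's £590,000 share passes to Rosa's issue.
Rosa's share (£590,000) is divided into 2 shares of £295,000: Xiulan and Vance each take £295,000.

Xiulan receives £295,000.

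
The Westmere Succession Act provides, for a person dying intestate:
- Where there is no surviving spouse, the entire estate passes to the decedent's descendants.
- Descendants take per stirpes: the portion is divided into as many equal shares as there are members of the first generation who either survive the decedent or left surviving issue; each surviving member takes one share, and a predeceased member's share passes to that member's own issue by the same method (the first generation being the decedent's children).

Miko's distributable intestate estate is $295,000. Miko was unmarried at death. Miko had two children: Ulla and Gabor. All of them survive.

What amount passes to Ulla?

Ulla receives $147,500.

The entire $295,000 passes to the descendants.
That amount ($295,000) is divided into 2 shares of $147,500: Ulla and Gabor each take $147,500.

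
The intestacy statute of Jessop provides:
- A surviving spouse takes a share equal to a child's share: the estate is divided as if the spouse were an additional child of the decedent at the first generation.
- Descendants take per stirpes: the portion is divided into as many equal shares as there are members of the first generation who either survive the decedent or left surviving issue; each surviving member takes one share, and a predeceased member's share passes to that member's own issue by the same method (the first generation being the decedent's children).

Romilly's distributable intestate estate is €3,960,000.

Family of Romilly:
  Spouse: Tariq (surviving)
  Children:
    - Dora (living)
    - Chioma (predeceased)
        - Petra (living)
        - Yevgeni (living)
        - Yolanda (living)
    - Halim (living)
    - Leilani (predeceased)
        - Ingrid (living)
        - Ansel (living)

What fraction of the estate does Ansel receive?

The spouse counts as an additional share at the children's level, so there are 5 primary shares of €792,000. Tariq takes one such share (€792,000).
The children's combined portion (€3,168,000) is divided into 4 shares of €792,000: Dora and Halim each take €792,000; Chioma's €792,000 share passes to Chioma's issue; Leilani's €792,000 share passes to Leilani's issue.
Chioma's share (€792,000) is divided into 3 shares of €264,000: Petra, Yevgeni, and Yolanda each take €264,000.
Leilani's share (€792,000) is divided into 2 shares of €396,000: Ingrid and Ansel each take €396,000.

Ansel receives 1/10 of the estate.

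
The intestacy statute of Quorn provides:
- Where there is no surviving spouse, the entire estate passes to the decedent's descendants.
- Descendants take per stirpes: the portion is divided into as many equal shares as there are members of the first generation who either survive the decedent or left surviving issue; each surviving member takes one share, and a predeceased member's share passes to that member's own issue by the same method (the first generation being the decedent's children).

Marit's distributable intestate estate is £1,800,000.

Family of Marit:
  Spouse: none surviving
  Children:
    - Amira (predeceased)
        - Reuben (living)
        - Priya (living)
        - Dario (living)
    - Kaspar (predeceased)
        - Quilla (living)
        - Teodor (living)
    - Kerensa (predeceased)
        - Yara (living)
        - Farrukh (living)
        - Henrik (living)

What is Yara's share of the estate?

Yara receives £200,000.

The entire £1,800,000 passes to the descendants.
That amount (£1,800,000) is divided into 3 shares of £600,000: Amira's £600,000 share passes to Amira's issue; Kaspar's £600,000 share passes to Kaspar's issue; Kerensa's £600,000 share passes to Kerensa's issue.
Amira's share (£600,000) is divided into 3 shares of £200,000: Reuben, Priya, and Dario each take £200,000.
Kaspar's share (£600,000) is divided into 2 shares of £300,000: Quilla and Teodor each take £300,000.
Kerensa's share (£600,000) is divided into 3 shares of £200,000: Yara, Farrukh, and Henrik each take £200,000.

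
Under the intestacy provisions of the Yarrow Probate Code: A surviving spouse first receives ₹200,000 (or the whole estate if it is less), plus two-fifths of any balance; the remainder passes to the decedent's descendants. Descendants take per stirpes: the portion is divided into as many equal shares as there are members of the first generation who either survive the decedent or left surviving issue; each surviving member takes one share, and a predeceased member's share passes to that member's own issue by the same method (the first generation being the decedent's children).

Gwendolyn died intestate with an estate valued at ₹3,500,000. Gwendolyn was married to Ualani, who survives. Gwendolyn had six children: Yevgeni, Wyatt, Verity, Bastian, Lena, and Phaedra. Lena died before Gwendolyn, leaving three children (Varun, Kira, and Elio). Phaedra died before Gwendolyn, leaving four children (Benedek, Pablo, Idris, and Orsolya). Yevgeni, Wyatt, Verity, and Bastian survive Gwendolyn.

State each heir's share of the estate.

Ualani first takes ₹200,000, leaving a balance of ₹3,300,000. Ualani then takes two-fifths of the balance (₹1,320,000), for a total of ₹1,520,000. The remaining ₹1,980,000 passes to the descendants.
The descendants' portion (₹1,980,000) is divided into 6 shares of ₹330,000: Yevgeni, Wyatt, Verity, and Bastian each take ₹330,000; Lena's ₹330,000 share passes to Lena's issue; Phaedra's ₹330,000 share passes to Phaedra's issue.
Lena's share (₹330,000) is divided into 3 shares of ₹110,000: Varun, Kira, and Elio each take ₹110,000.
Phaedra's share (₹330,000) is divided into 4 shares of ₹82,500: Benedek, Pablo, Idris, and Orsolya each take ₹82,500.

Ualani: ₹1,520,000; Yevgeni: ₹330,000; Wyatt: ₹330,000; Verity: ₹330,000; Bastian: ₹330,000; Varun: ₹110,000; Kira: ₹110,000; Elio: ₹110,000; Benedek: ₹82,500; Pablo: ₹82,500; Idris: ₹82,500; Orsolya: ₹82,500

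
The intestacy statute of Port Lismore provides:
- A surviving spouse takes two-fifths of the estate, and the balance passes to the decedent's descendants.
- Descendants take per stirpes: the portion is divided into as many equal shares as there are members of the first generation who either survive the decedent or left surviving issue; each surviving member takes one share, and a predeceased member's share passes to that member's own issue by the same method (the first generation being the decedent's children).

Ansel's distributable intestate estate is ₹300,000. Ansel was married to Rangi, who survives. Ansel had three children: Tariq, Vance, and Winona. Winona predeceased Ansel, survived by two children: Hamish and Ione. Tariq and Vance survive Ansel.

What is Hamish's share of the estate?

Hamish receives ₹30,000.

Rangi takes two-fifths of ₹300,000 = ₹120,000. The remaining ₹180,000 passes to the descendants.
The descendants' portion (₹180,000) is divided into 3 shares of ₹60,000: Tariq and Vance each take ₹60,000; Winona's ₹60,000 share passes to Winona's issue.
Winona's share (₹60,000) is divided into 2 shares of ₹30,000: Hamish and Ione each take ₹30,000.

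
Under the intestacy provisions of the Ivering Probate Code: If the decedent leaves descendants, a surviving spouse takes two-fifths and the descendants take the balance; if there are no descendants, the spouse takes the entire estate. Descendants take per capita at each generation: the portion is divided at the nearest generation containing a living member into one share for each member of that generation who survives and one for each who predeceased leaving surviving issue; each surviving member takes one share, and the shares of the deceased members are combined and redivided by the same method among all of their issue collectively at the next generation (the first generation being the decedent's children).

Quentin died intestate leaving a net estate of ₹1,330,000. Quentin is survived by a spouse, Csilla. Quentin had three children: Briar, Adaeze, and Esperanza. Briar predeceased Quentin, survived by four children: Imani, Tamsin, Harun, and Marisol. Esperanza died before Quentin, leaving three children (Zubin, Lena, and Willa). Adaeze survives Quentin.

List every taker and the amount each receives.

Csilla: ₹532,000; Imani: ₹76,000; Tamsin: ₹76,000; Harun: ₹76,000; Marisol: ₹76,000; Adaeze: ₹266,000; Zubin: ₹76,000; Lena: ₹76,000; Willa: ₹76,000

Csilla takes two-fifths of ₹1,330,000 = ₹532,000. The remaining ₹798,000 passes to the descendants.
The descendants' portion (₹798,000) is divided at the children's generation into 3 shares of ₹266,000. Adaeze takes ₹266,000. The 2 shares of the deceased (Briar and Esperanza) are combined into a pool of ₹532,000.
That pool (₹532,000) is divided at the grandchildren's generation equally among Imani, Tamsin, Harun, Marisol, Zubin, Lena, and Willa: ₹76,000 each.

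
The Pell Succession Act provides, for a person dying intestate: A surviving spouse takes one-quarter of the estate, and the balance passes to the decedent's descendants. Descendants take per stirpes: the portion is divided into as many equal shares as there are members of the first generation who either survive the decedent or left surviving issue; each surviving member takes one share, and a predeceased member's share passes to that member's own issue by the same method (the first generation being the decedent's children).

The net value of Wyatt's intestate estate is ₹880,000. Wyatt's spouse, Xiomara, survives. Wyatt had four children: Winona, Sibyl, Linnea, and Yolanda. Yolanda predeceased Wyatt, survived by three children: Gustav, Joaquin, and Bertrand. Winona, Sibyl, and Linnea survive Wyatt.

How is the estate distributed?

Xiomara: ₹220,000; Winona: ₹165,000; Sibyl: ₹165,000; Linnea: ₹165,000; Gustav: ₹55,000; Joaquin: ₹55,000; Bertrand: ₹55,000

Xiomara takes one-quarter of ₹880,000 = ₹220,000. The remaining ₹660,000 passes to the descendants.
The descendants' portion (₹660,000) is divided into 4 shares of ₹165,000: Winona, Sibyl, and Linnea each take ₹165,000; Yolanda's ₹165,000 share passes to Yolanda's issue.
Yolanda's share (₹165,000) is divided into 3 shares of ₹55,000: Gustav, Joaquin, and Bertrand each take ₹55,000.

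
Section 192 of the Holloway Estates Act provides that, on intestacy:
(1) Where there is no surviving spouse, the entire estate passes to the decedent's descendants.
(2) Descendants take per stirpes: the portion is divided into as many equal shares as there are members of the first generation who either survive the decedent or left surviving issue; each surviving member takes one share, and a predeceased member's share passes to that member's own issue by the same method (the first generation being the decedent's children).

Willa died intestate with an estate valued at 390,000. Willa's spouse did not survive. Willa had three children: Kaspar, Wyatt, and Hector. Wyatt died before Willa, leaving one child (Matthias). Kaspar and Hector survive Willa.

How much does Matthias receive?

Matthias receives 130,000.

The entire 390,000 passes to the descendants.
That amount (390,000) is divided into 3 shares of 130,000: Kaspar and Hector each take 130,000; Wyatt's 130,000 share passes to Wyatt's issue.
Wyatt's share (130,000) passes entirely to Matthias.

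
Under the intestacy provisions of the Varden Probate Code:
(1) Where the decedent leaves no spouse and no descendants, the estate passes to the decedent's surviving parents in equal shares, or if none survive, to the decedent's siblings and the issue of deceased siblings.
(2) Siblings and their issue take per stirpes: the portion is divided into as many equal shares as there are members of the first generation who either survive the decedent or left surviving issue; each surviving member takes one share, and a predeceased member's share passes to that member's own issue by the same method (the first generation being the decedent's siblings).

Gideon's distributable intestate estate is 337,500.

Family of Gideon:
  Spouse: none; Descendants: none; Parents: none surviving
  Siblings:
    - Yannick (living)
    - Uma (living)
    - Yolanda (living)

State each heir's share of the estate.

Yannick: 112,500; Uma: 112,500; Yolanda: 112,500

The entire 337,500 passes to the siblings and their issue.
That amount (337,500) is divided into 3 shares of 112,500: Yannick, Uma, and Yolanda each take 112,500.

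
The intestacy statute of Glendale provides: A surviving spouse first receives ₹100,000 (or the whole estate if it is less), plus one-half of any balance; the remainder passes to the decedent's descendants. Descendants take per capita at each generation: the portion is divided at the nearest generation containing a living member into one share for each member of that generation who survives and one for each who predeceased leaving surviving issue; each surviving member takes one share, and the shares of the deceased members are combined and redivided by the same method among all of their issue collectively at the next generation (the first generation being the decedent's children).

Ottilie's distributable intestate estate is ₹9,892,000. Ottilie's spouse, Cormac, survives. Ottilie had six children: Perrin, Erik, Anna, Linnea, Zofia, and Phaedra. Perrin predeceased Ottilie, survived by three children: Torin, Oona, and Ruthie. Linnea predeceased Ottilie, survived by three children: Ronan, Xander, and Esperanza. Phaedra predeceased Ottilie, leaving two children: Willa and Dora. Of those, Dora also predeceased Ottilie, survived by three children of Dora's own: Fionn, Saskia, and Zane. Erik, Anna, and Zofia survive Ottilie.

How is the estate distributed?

Cormac first takes ₹100,000, leaving a balance of ₹9,792,000. Cormac then takes one-half of the balance (₹4,896,000), for a total of ₹4,996,000. The remaining ₹4,896,000 passes to the descendants.
The descendants' portion (₹4,896,000) is divided at the children's generation into 6 shares of ₹816,000. Erik, Anna, and Zofia each take ₹816,000. The 3 shares of the deceased (Perrin, Linnea, and Phaedra) are combined into a pool of ₹2,448,000.
That pool (₹2,448,000) is divided at the grandchildren's generation into 8 shares of ₹306,000. Torin, Oona, Ruthie, Ronan, Xander, Esperanza, and Willa each take ₹306,000. The remaining share for the deceased Dora (₹306,000) is carried to the next generation.
That pool (₹306,000) is divided at the great-grandchildren's generation equally among Fionn, Saskia, and Zane: ₹102,000 each.

Cormac: ₹4,996,000; Torin: ₹306,000; Oona: ₹306,000; Ruthie: ₹306,000; Erik: ₹816,000; Anna: ₹816,000; Ronan: ₹306,000; Xander: ₹306,000; Esperanza: ₹306,000; Zofia: ₹816,000; Willa: ₹306,000; Fionn: ₹102,000; Saskia: ₹102,000; Zane: ₹102,000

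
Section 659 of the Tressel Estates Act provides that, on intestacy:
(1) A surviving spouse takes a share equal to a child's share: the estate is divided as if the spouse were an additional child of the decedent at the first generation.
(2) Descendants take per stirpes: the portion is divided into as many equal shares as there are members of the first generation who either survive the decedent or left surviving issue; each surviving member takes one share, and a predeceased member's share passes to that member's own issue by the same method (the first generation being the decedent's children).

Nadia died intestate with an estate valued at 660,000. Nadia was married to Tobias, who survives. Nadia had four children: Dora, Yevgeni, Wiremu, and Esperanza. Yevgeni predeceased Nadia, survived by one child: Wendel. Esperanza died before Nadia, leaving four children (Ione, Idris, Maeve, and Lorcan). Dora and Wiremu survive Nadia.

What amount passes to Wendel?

The spouse counts as an additional share at the children's level, so there are 5 primary shares of 132,000. Tobias takes one such share (132,000).
The children's combined portion (528,000) is divided into 4 shares of 132,000: Dora and Wiremu each take 132,000; Yevgeni's 132,000 share passes to Yevgeni's issue; Esperanza's 132,000 share passes to Esperanza's issue.
Yevgeni's share (132,000) passes entirely to Wendel.
Esperanza's share (132,000) is divided into 4 shares of 33,000: Ione, Idris, Maeve, and Lorcan each take 33,000.

Wendel receives 132,000.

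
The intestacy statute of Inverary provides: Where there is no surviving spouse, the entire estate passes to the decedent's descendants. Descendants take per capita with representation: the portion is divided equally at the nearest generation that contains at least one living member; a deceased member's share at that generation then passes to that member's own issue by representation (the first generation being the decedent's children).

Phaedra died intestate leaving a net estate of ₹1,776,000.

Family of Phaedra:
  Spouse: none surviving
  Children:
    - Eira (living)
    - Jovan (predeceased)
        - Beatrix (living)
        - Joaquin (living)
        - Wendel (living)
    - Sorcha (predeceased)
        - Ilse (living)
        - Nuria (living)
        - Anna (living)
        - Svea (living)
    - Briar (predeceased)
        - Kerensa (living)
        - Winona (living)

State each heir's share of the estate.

Eira: ₹444,000; Beatrix: ₹148,000; Joaquin: ₹148,000; Wendel: ₹148,000; Ilse: ₹111,000; Nuria: ₹111,000; Anna: ₹111,000; Svea: ₹111,000; Kerensa: ₹222,000; Winona: ₹222,000

The entire ₹1,776,000 passes to the descendants.
That amount (₹1,776,000) is divided into 4 shares of ₹444,000: Eira takes ₹444,000; Jovan's ₹444,000 share passes to Jovan's issue; Sorcha's ₹444,000 share passes to Sorcha's issue; Briar's ₹444,000 share passes to Briar's issue.
Jovan's share (₹444,000) is divided into 3 shares of ₹148,000: Beatrix, Joaquin, and Wendel each take ₹148,000.
Sorcha's share (₹444,000) is divided into 4 shares of ₹111,000: Ilse, Nuria, Anna, and Svea each take ₹111,000.
Briar's share (₹444,000) is divided into 2 shares of ₹222,000: Kerensa and Winona each take ₹222,000.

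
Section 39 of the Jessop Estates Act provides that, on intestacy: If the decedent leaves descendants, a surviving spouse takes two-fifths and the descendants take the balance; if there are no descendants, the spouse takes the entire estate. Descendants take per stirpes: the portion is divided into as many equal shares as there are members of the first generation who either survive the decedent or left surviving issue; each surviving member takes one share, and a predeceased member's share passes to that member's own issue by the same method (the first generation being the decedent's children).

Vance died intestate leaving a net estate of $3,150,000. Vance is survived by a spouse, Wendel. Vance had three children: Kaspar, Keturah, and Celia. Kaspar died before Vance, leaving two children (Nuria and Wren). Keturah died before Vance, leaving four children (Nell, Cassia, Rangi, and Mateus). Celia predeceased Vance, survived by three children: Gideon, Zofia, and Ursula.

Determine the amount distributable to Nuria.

Wendel takes two-fifths of $3,150,000 = $1,260,000. The remaining $1,890,000 passes to the descendants.
The descendants' portion ($1,890,000) is divided into 3 shares of $630,000: Kaspar's $630,000 share passes to Kaspar's issue; Keturah's $630,000 share passes to Keturah's issue; Celia's $630,000 share passes to Celia's issue.
Kaspar's share ($630,000) is divided into 2 shares of $315,000: Nuria and Wren each take $315,000.
Keturah's share ($630,000) is divided into 4 shares of $157,500: Nell, Cassia, Rangi, and Mateus each take $157,500.
Celia's share ($630,000) is divided into 3 shares of $210,000: Gideon, Zofia, and Ursula each take $210,000.

Nuria receives $315,000.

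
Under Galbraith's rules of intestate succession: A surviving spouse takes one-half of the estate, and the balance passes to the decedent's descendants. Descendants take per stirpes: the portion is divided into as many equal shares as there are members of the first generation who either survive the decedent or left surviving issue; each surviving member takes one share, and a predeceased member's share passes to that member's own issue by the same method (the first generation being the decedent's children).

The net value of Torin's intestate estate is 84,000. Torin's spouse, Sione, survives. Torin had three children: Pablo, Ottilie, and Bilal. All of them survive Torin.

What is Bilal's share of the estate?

Sione takes one-half of 84,000 = 42,000. The remaining 42,000 passes to the descendants.
The descendants' portion (42,000) is divided into 3 shares of 14,000: Pablo, Ottilie, and Bilal each take 14,000.

Bilal receives 14,000.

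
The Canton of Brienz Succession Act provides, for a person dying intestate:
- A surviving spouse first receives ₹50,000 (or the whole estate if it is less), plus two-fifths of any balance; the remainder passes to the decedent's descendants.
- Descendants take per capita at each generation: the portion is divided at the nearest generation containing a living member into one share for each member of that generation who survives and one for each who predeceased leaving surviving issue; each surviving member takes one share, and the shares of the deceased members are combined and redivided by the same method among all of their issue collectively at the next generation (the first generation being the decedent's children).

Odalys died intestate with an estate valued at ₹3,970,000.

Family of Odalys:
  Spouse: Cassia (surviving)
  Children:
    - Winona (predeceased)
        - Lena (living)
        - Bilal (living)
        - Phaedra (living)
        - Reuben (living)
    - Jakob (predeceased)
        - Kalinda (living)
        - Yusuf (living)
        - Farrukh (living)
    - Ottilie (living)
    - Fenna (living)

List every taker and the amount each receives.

Cassia first takes ₹50,000, leaving a balance of ₹3,920,000. Cassia then takes two-fifths of the balance (₹1,568,000), for a total of ₹1,618,000. The remaining ₹2,352,000 passes to the descendants.
The descendants' portion (₹2,352,000) is divided at the children's generation into 4 shares of ₹588,000. Ottilie and Fenna each take ₹588,000. The 2 shares of the deceased (Winona and Jakob) are combined into a pool of ₹1,176,000.
That pool (₹1,176,000) is divided at the grandchildren's generation equally among Lena, Bilal, Phaedra, Reuben, Kalinda, Yusuf, and Farrukh: ₹168,000 each.

Cassia: ₹1,618,000; Lena: ₹168,000; Bilal: ₹168,000; Phaedra: ₹168,000; Reuben: ₹168,000; Kalinda: ₹168,000; Yusuf: ₹168,000; Farrukh: ₹168,000; Ottilie: ₹588,000; Fenna: ₹588,000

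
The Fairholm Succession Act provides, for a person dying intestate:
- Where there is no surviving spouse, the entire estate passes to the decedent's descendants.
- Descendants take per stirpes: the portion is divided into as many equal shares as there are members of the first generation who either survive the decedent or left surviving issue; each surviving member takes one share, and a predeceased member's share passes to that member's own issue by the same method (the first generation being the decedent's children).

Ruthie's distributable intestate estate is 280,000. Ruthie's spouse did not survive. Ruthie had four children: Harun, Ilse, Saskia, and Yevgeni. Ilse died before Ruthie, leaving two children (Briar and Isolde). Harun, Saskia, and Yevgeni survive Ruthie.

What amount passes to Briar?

The entire 280,000 passes to the descendants.
That amount (280,000) is divided into 4 shares of 70,000: Harun, Saskia, and Yevgeni each take 70,000; Ilse's 70,000 share passes to Ilse's issue.
Ilse's share (70,000) is divided into 2 shares of 35,000: Briar and Isolde each take 35,000.

Briar receives 35,000.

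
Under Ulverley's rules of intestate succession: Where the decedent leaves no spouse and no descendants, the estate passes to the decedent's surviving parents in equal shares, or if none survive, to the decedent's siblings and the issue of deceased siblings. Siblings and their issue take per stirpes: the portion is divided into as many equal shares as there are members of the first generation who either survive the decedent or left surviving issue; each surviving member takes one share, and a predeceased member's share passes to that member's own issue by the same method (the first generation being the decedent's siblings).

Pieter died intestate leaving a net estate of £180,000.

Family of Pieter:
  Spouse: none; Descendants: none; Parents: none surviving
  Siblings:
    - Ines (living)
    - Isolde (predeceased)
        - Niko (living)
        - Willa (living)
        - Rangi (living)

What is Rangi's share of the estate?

Rangi receives £30,000.

The entire £180,000 passes to the siblings and their issue.
That amount (£180,000) is divided into 2 shares of £90,000: Ines takes £90,000; Isolde's £90,000 share passes to Isolde's issue.
Isolde's share (£90,000) is divided into 3 shares of £30,000: Niko, Willa, and Rangi each take £30,000.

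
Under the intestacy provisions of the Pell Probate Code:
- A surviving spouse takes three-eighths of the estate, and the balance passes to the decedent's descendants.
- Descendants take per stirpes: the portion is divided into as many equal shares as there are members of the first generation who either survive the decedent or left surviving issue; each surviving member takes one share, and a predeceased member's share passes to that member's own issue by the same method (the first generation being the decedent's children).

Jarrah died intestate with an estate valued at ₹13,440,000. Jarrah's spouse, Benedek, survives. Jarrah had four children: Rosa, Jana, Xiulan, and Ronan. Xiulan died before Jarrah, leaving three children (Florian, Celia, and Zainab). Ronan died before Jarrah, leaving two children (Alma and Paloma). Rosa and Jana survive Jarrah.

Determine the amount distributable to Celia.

Benedek takes three-eighths of ₹13,440,000 = ₹5,040,000. The remaining ₹8,400,000 passes to the descendants.
The descendants' portion (₹8,400,000) is divided into 4 shares of ₹2,100,000: Rosa and Jana each take ₹2,100,000; Xiulan's ₹2,100,000 share passes to Xiulan's issue; Ronan's ₹2,100,000 share passes to Ronan's issue.
Xiulan's share (₹2,100,000) is divided into 3 shares of ₹700,000: Florian, Celia, and Zainab each take ₹700,000.
Ronan's share (₹2,100,000) is divided into 2 shares of ₹1,050,000: Alma and Paloma each take ₹1,050,000.

Celia receives ₹700,000.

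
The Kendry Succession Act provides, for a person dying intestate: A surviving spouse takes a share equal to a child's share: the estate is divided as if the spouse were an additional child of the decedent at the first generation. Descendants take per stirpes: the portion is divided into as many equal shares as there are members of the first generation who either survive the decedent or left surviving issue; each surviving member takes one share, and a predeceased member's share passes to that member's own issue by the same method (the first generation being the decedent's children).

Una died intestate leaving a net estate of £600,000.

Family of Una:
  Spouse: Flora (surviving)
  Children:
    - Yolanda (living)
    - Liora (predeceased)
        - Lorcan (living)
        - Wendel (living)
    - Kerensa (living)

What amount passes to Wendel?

The spouse counts as an additional share at the children's level, so there are 4 primary shares of £150,000. Flora takes one such share (£150,000).
The children's combined portion (£450,000) is divided into 3 shares of £150,000: Yolanda and Kerensa each take £150,000; Liora's £150,000 share passes to Liora's issue.
Liora's share (£150,000) is divided into 2 shares of £75,000: Lorcan and Wendel each take £75,000.

Wendel receives £75,000.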